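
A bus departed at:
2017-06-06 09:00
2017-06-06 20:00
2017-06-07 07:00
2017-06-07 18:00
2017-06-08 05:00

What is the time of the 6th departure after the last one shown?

The interval is a steady 11 hours (11, 11, 11, 11).
2017-06-08 05:00 + 11 h = 2017-06-08 16:00.
2017-06-08 16:00 + 11 h = 2017-06-09 03:00.
2017-06-09 03:00 + 11 h = 2017-06-09 14:00.
2017-06-09 14:00 + 11 h = 2017-06-10 01:00.
2017-06-10 01:00 + 11 h = 2017-06-10 12:00.
2017-06-10 12:00 + 11 h = 2017-06-10 23:00.

2017-06-10 23:00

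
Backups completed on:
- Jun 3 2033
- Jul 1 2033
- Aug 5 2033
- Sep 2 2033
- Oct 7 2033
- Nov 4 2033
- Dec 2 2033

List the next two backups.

Jan 6 2034, Feb 3 2034

These are Fridays at 28- or 35-day spacing (28, 35, 28, 35, 28, 28).
The pattern: 1st Friday of the month.
1st Friday of January 2034: Jan 6 2034.
February 2034 — 1st Friday is Feb 3 2034.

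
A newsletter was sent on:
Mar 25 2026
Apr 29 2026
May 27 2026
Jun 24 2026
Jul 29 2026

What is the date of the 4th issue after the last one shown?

All Wednesdays; the gaps (35, 28, 28, 35) vary with month length.
This is the last Wednesday of each month.
Last Wednesday of August 2026: Aug 26 2026.
Last Wednesday of September 2026: Sep 30 2026.
Last Wednesday of October 2026: Oct 28 2026.
November 2026 ends with Wednesday Nov 25 2026.

Nov 25 2026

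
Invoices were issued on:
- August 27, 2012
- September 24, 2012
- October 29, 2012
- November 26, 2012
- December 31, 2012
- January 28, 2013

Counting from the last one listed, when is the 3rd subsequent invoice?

These are Mondays with 28, 35, 28, 35, 28-day gaps.
Each is the final Monday of its month — October 29, 2012 is past the 28th, so '4th Monday' doesn't fit.
February 2013 ends with Monday February 25, 2013.
March 2013 ends with Monday March 25, 2013.
Last Monday of April 2013: April 29, 2013.

April 29, 2013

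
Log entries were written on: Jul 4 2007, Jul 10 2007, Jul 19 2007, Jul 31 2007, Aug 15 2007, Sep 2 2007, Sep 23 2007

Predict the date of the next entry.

Gaps: 6, 9, 12, 15, 18, 21 days — each gap is 3 larger than the previous one.
Next gap: 24 days. Sep 23 2007 + 24 days = Oct 17 2007.

Oct 17 2007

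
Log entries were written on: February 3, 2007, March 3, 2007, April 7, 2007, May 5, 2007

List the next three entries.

June 2, 2007; July 7, 2007; August 4, 2007

Gaps: 28, 35, 28 days — a mix of 28 and 35. Every date is a Saturday.
Each is the 1st Saturday of its month.
1st Saturday of June 2007: June 2, 2007.
1st Saturday of July 2007: July 7, 2007.
August 2007 — 1st Saturday is August 4, 2007.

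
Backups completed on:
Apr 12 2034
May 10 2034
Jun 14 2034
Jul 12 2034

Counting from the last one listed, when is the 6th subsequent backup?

Jan 10 2035

Gaps: 28, 35, 28 days — a mix of 28 and 35. Every date is a Wednesday.
Each is the 2nd Wednesday of its month.
2nd Wednesday of August 2034: Aug 9 2034.
2nd Wednesday of September 2034: Sep 13 2034.
2nd Wednesday of October 2034: Oct 11 2034.
2nd Wednesday of November 2034: Nov 8 2034.
2nd Wednesday of December 2034: Dec 13 2034.
January 2035 — 2nd Wednesday is Jan 10 2035.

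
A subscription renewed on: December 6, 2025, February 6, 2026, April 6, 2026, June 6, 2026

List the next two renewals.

August 6, 2026; October 6, 2026

Gaps: 62, 59, 61 days — not constant. Every event is on the 6th of the month.
Pattern: the 6th of every 2 months.
Next: August 2026 → August 6, 2026.
Next: October 2026 → October 6, 2026.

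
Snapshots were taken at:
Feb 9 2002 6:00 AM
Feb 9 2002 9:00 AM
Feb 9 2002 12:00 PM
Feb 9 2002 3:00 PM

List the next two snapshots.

Feb 9 2002 6:00 PM, Feb 9 2002 9:00 PM

Gaps: 3, 3, 3 hours — each event is 3 hours after the previous one.
Feb 9 2002 3:00 PM + 3 h = Feb 9 2002 6:00 PM.
Feb 9 2002 6:00 PM + 3 h = Feb 9 2002 9:00 PM.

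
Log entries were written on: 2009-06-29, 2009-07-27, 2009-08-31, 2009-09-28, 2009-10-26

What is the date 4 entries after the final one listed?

All Mondays; the gaps (28, 35, 28, 28) vary with month length.
This is the last Monday of each month.
Last Monday of November 2009: 2009-11-30.
Last Monday of December 2009: 2009-12-28.
January 2010 ends with Monday 2010-01-25.
February 2010 ends with Monday 2010-02-22.

2010-02-22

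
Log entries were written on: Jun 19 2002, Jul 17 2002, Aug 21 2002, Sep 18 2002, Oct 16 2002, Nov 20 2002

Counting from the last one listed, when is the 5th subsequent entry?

Apr 16 2003

All dates are Wednesdays, 28, 35, 28, 28, 35 days apart.
Specifically, the 3rd Wednesday of each month.
3rd Wednesday of December 2002: Dec 18 2002.
January 2003 — 3rd Wednesday is Jan 15 2003.
February 2003 — 3rd Wednesday is Feb 19 2003.
March 2003 — 3rd Wednesday is Mar 19 2003.
April 2003 — 3rd Wednesday is Apr 16 2003.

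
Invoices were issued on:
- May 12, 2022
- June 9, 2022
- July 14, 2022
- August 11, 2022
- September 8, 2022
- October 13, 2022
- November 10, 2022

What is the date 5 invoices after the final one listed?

Gaps: 28, 35, 28, 28, 35, 28 days — a mix of 28 and 35. Every date is a Thursday.
Each is the 2nd Thursday of its month.
2nd Thursday of December 2022: December 8, 2022.
2nd Thursday of January 2023: January 12, 2023.
2nd Thursday of February 2023: February 9, 2023.
2nd Thursday of March 2023: March 9, 2023.
April 2023 — 2nd Thursday is April 13, 2023.

April 13, 2023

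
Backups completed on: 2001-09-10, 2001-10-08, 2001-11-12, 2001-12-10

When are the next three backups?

2002-01-14, 2002-02-11, 2002-03-11

All dates are Mondays, 28, 35, 28 days apart.
Specifically, the 2nd Monday of each month.
January 2002 — 2nd Monday is 2002-01-14.
2nd Monday of February 2002: 2002-02-11.
March 2002 — 2nd Monday is 2002-03-11.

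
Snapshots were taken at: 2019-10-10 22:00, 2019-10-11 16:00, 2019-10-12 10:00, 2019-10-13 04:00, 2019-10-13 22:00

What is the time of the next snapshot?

2019-10-14 16:00

Spacing: 18, 18, 18, 18 h — constant 18 h.
2019-10-13 22:00 + 18 h = 2019-10-14 16:00.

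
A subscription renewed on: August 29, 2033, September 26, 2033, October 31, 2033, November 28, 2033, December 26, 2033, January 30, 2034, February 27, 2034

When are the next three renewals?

March 27, 2034; April 24, 2034; May 29, 2034

Every date is a Monday; gaps 28, 35, 28, 28, 35, 28 days.
Each is the last Monday of its month (at least one falls on the 29th or later, ruling out '4th Monday').
Last Monday of March 2034: March 27, 2034.
Last Monday of April 2034: April 24, 2034.
May 2034 ends with Monday May 29, 2034.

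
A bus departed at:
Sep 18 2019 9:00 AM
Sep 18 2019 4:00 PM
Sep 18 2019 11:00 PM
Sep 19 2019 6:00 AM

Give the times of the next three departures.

Sep 19 2019 1:00 PM, Sep 19 2019 8:00 PM, Sep 20 2019 3:00 AM

The interval is a steady 7 hours (7, 7, 7).
Sep 19 2019 6:00 AM + 7 h = Sep 19 2019 1:00 PM.
Sep 19 2019 1:00 PM + 7 h = Sep 19 2019 8:00 PM.
Sep 19 2019 8:00 PM + 7 h = Sep 20 2019 3:00 AM.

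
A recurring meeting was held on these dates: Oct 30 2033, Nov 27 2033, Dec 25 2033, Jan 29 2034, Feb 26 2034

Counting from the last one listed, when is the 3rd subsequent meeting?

May 28 2034

All Sundays; the gaps (28, 28, 35, 28) vary with month length.
This is the last Sunday of each month.
March 2034 ends with Sunday Mar 26 2034.
Last Sunday of April 2034: Apr 30 2034.
May 2034 ends with Sunday May 28 2034.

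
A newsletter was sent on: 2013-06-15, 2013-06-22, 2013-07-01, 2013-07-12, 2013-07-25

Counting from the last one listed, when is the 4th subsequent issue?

Gaps: 7, 9, 11, 13 days — each gap is 2 larger than the previous one.
Next gap: 15 days. 2013-07-25 + 15 days = 2013-08-09.
Next gap: 17 days. 2013-08-09 + 17 days = 2013-08-26.
Next gap: 19 days. 2013-08-26 + 19 days = 2013-09-14.
Next gap: 21 days. 2013-09-14 + 21 days = 2013-10-05.

2013-10-05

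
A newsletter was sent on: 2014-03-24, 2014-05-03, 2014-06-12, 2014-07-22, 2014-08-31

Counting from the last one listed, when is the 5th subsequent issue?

2015-03-19

Gaps between consecutive events: 40, 40, 40, 40 days — a constant 40-day interval.
2014-08-31 + 40 days = 2014-10-10.
2014-10-10 + 40 days = 2014-11-19.
2014-11-19 + 40 days = 2014-12-29.
2014-12-29 + 40 days = 2015-02-07.
2015-02-07 + 40 days = 2015-03-19.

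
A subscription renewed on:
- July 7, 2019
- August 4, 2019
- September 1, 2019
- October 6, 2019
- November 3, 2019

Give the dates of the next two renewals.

December 1, 2019; January 5, 2020

Gaps: 28, 28, 35, 28 days — a mix of 28 and 35. Every date is a Sunday.
Each is the 1st Sunday of its month.
December 2019 — 1st Sunday is December 1, 2019.
1st Sunday of January 2020: January 5, 2020.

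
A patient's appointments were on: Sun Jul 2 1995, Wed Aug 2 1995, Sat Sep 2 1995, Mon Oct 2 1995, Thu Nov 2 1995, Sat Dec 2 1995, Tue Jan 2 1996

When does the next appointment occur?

Each date is the 2nd; the gaps (31, 31, 30, 31, 30, 31) track the month lengths.
The rule is the 2nd of each month.
February 1996: Fri Feb 2 1996.

Fri Feb 2 1996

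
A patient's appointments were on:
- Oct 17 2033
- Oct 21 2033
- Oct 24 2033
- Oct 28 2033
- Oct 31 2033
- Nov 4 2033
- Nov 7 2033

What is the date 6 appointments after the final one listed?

Gaps: 4, 3, 4, 3, 4, 3 days — not constant, but cyclic with period 2.
The events fall on every Monday and Friday.
The following Friday is Nov 11 2033.
The following Monday is Nov 14 2033.
The following Friday is Nov 18 2033.
Next Monday: Nov 21 2033.
Next Friday: Nov 25 2033.
Next Monday: Nov 28 2033.

Nov 28 2033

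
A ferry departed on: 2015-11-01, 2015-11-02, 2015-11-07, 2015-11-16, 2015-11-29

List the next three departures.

2015-12-16, 2016-01-06, 2016-01-31

Gaps: 1, 5, 9, 13 days — each gap is 4 larger than the previous one.
Next gap: 17 days. 2015-11-29 + 17 days = 2015-12-16.
Next gap: 21 days. 2015-12-16 + 21 days = 2016-01-06.
Next gap: 25 days. 2016-01-06 + 25 days = 2016-01-31.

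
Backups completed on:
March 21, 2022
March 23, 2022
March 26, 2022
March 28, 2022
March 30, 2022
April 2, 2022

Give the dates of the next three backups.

April 4, 2022; April 6, 2022; April 9, 2022

The gap pattern 2, 3, 2, 2, 3 repeats every 3 events.
These are the Mondays, Wednesdays and Saturdays of each week.
The following Monday is April 4, 2022.
Next Wednesday: April 6, 2022.
Next Saturday: April 9, 2022.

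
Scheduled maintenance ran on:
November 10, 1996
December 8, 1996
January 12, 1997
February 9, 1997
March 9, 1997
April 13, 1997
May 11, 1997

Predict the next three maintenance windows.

These are Sundays at 28- or 35-day spacing (28, 35, 28, 28, 35, 28).
The pattern: 2nd Sunday of the month.
June 1997 — 2nd Sunday is June 8, 1997.
2nd Sunday of July 1997: July 13, 1997.
August 1997 — 2nd Sunday is August 10, 1997.

June 8, 1997; July 13, 1997; August 10, 1997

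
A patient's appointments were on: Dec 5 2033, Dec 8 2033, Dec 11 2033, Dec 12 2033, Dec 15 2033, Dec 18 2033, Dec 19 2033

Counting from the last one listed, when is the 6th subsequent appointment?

Jan 2 2034

Every event lands on a Monday or Thursday or Sunday (gaps cycle 3, 3, 1, 3, 3, 1).
So the schedule is: every Monday, Thursday and Sunday.
The following Thursday is Dec 22 2033.
The following Sunday is Dec 25 2033.
Next Monday: Dec 26 2033.
Next Thursday: Dec 29 2033.
Next Sunday: Jan 1 2034.
The following Monday is Jan 2 2034.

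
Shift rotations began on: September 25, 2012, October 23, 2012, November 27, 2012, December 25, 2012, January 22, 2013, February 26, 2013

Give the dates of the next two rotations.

All dates are Tuesdays, 28, 35, 28, 28, 35 days apart.
Specifically, the 4th Tuesday of each month.
March 2013 — 4th Tuesday is March 26, 2013.
4th Tuesday of April 2013: April 23, 2013.

March 26, 2013; April 23, 2013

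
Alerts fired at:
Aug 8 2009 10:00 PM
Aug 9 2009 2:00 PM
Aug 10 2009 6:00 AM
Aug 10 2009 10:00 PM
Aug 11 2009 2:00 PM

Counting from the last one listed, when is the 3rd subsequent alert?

Spacing: 16, 16, 16, 16 h — constant 16 h.
Aug 11 2009 2:00 PM + 16 h = Aug 12 2009 6:00 AM.
Aug 12 2009 6:00 AM + 16 h = Aug 12 2009 10:00 PM.
Aug 12 2009 10:00 PM + 16 h = Aug 13 2009 2:00 PM.

Aug 13 2009 2:00 PM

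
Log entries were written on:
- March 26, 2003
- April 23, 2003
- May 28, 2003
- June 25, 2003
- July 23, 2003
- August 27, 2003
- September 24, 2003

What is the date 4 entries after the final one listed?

January 28, 2004

These are Wednesdays at 28- or 35-day spacing (28, 35, 28, 28, 35, 28).
The pattern: 4th Wednesday of the month.
October 2003 — 4th Wednesday is October 22, 2003.
November 2003 — 4th Wednesday is November 26, 2003.
4th Wednesday of December 2003: December 24, 2003.
4th Wednesday of January 2004: January 28, 2004.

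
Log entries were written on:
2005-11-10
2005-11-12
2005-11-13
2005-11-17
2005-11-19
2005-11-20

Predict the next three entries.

2005-11-24, 2005-11-26, 2005-11-27

The gap pattern 2, 1, 4, 2, 1 repeats every 3 events.
These are the Thursdays, Saturdays and Sundays of each week.
The following Thursday is 2005-11-24.
Next Saturday: 2005-11-26.
Next Sunday: 2005-11-27.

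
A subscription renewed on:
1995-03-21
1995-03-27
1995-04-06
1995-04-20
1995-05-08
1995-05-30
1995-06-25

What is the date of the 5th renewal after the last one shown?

Gaps: 6, 10, 14, 18, 22, 26 days — each gap is 4 larger than the previous one.
Next gap: 30 days. 1995-06-25 + 30 days = 1995-07-25.
Next gap: 34 days. 1995-07-25 + 34 days = 1995-08-28.
Next gap: 38 days. 1995-08-28 + 38 days = 1995-10-05.
Next gap: 42 days. 1995-10-05 + 42 days = 1995-11-16.
Next gap: 46 days. 1995-11-16 + 46 days = 1996-01-01.

1996-01-01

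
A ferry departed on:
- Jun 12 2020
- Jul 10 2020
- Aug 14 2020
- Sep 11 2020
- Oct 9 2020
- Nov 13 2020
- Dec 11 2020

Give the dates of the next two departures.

All dates are Fridays, 28, 35, 28, 28, 35, 28 days apart.
Specifically, the 2nd Friday of each month.
2nd Friday of January 2021: Jan 8 2021.
February 2021 — 2nd Friday is Feb 12 2021.

Jan 8 2021, Feb 12 2021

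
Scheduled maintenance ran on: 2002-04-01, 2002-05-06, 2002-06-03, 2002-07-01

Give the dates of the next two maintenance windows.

These are Mondays at 28- or 35-day spacing (35, 28, 28).
The pattern: 1st Monday of the month.
1st Monday of August 2002: 2002-08-05.
September 2002 — 1st Monday is 2002-09-02.

2002-08-05, 2002-09-02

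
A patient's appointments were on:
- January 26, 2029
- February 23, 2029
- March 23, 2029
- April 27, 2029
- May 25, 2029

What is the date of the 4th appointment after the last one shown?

September 28, 2029

These are Fridays at 28- or 35-day spacing (28, 28, 35, 28).
The pattern: 4th Friday of the month.
4th Friday of June 2029: June 22, 2029.
4th Friday of July 2029: July 27, 2029.
August 2029 — 4th Friday is August 24, 2029.
4th Friday of September 2029: September 28, 2029.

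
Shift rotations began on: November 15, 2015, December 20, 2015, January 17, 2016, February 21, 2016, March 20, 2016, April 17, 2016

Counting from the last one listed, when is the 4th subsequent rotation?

These are Sundays at 28- or 35-day spacing (35, 28, 35, 28, 28).
The pattern: 3rd Sunday of the month.
3rd Sunday of May 2016: May 15, 2016.
June 2016 — 3rd Sunday is June 19, 2016.
3rd Sunday of July 2016: July 17, 2016.
August 2016 — 3rd Sunday is August 21, 2016.

August 21, 2016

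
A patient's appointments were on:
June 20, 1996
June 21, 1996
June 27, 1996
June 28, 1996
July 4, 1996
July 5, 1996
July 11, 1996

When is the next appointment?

July 12, 1996

The gap pattern 1, 6, 1, 6, 1, 6 repeats every 2 events.
These are the Thursdays and Fridays of each week.
The following Friday is July 12, 1996.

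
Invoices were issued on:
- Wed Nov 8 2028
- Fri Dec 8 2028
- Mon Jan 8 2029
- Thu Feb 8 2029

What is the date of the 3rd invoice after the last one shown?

Gaps: 30, 31, 31 days — not constant. Every event is on the 8th of the month.
Pattern: the 8th of each month.
March 2029: Thu Mar 8 2029.
April 2029: Sun Apr 8 2029.
Next: May 2029 → Tue May 8 2029.

Tue May 8 2029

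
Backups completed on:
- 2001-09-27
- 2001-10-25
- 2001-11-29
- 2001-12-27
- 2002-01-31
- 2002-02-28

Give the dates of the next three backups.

These are Thursdays with 28, 35, 28, 35, 28-day gaps.
Each is the final Thursday of its month — 2001-11-29 is past the 28th, so '4th Thursday' doesn't fit.
March 2002 ends with Thursday 2002-03-28.
Last Thursday of April 2002: 2002-04-25.
May 2002 ends with Thursday 2002-05-30.

2002-03-28, 2002-04-25, 2002-05-30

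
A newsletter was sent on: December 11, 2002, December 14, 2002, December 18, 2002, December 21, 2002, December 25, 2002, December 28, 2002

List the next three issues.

Every event lands on a Wednesday or Saturday (gaps cycle 3, 4, 3, 4, 3).
So the schedule is: every Wednesday and Saturday.
Next Wednesday: January 1, 2003.
The following Saturday is January 4, 2003.
Next Wednesday: January 8, 2003.

January 1, 2003; January 4, 2003; January 8, 2003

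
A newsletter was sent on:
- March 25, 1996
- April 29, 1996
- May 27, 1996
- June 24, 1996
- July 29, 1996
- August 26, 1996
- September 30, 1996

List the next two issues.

October 28, 1996; November 25, 1996

Every date is a Monday; gaps 35, 28, 28, 35, 28, 35 days.
Each is the last Monday of its month (at least one falls on the 29th or later, ruling out '4th Monday').
Last Monday of October 1996: October 28, 1996.
Last Monday of November 1996: November 25, 1996.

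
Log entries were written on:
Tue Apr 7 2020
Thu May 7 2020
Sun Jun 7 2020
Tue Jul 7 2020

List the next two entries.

The day-of-month is always 7 (30, 31, 30 days between events).
So this recurs on the 7th of each month.
Next: August 2020 → Fri Aug 7 2020.
September 2020: Mon Sep 7 2020.

Fri Aug 7 2020, Mon Sep 7 2020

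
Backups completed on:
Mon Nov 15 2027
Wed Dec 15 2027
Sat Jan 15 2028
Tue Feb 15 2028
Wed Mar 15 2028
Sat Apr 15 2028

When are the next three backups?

Mon May 15 2028, Thu Jun 15 2028, Sat Jul 15 2028

The day-of-month is always 15 (30, 31, 31, 29, 31 days between events).
So this recurs on the 15th of each month.
Next: May 2028 → Mon May 15 2028.
June 2028: Thu Jun 15 2028.
July 2028: Sat Jul 15 2028.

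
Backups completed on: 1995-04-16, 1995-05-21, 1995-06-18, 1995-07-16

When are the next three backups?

1995-08-20, 1995-09-17, 1995-10-15

All dates are Sundays, 35, 28, 28 days apart.
Specifically, the 3rd Sunday of each month.
August 1995 — 3rd Sunday is 1995-08-20.
3rd Sunday of September 1995: 1995-09-17.
3rd Sunday of October 1995: 1995-10-15.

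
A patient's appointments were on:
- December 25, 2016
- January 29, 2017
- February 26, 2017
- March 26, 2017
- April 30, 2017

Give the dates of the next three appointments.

May 28, 2017; June 25, 2017; July 30, 2017

Every date is a Sunday; gaps 35, 28, 28, 35 days.
Each is the last Sunday of its month (at least one falls on the 29th or later, ruling out '4th Sunday').
Last Sunday of May 2017: May 28, 2017.
June 2017 ends with Sunday June 25, 2017.
July 2017 ends with Sunday July 30, 2017.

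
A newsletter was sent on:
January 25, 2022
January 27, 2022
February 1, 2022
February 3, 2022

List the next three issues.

The gap pattern 2, 5, 2 repeats every 2 events.
These are the Tuesdays and Thursdays of each week.
The following Tuesday is February 8, 2022.
Next Thursday: February 10, 2022.
The following Tuesday is February 15, 2022.

February 8, 2022; February 10, 2022; February 15, 2022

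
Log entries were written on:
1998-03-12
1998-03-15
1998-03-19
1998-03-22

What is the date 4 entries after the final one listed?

1998-04-05

Gaps: 3, 4, 3 days — not constant, but cyclic with period 2.
The events fall on every Thursday and Sunday.
Next Thursday: 1998-03-26.
The following Sunday is 1998-03-29.
Next Thursday: 1998-04-02.
The following Sunday is 1998-04-05.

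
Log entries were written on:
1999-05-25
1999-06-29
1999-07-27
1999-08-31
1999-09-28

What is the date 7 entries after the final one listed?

2000-04-25

Every date is a Tuesday; gaps 35, 28, 35, 28 days.
Each is the last Tuesday of its month (at least one falls on the 29th or later, ruling out '4th Tuesday').
October 1999 ends with Tuesday 1999-10-26.
November 1999 ends with Tuesday 1999-11-30.
Last Tuesday of December 1999: 1999-12-28.
Last Tuesday of January 2000: 2000-01-25.
February 2000 ends with Tuesday 2000-02-29.
Last Tuesday of March 2000: 2000-03-28.
April 2000 ends with Tuesday 2000-04-25.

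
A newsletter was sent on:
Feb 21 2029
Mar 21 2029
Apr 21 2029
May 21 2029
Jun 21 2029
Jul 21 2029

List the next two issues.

The day-of-month is always 21 (28, 31, 30, 31, 30 days between events).
So this recurs on the 21st of each month.
August 2029: Aug 21 2029.
September 2029: Sep 21 2029.

Aug 21 2029, Sep 21 2029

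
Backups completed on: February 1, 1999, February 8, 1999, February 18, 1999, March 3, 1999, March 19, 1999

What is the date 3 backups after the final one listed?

Gaps: 7, 10, 13, 16 days — each gap is 3 larger than the previous one.
Next gap: 19 days. March 19, 1999 + 19 days = April 7, 1999.
Next gap: 22 days. April 7, 1999 + 22 days = April 29, 1999.
Next gap: 25 days. April 29, 1999 + 25 days = May 24, 1999.

May 24, 1999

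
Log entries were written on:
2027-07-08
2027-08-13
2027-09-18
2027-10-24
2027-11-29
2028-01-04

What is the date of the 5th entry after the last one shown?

Every event comes 36 days after the last (36, 36, 36, 36, 36).
2028-01-04 + 36 days = 2028-02-09.
2028-02-09 + 36 days = 2028-03-16.
2028-03-16 + 36 days = 2028-04-21.
2028-04-21 + 36 days = 2028-05-27.
2028-05-27 + 36 days = 2028-07-02.

2028-07-02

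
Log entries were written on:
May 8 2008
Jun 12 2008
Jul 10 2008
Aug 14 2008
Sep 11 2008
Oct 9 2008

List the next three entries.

All dates are Thursdays, 35, 28, 35, 28, 28 days apart.
Specifically, the 2nd Thursday of each month.
2nd Thursday of November 2008: Nov 13 2008.
December 2008 — 2nd Thursday is Dec 11 2008.
2nd Thursday of January 2009: Jan 8 2009.

Nov 13 2008, Dec 11 2008, Jan 8 2009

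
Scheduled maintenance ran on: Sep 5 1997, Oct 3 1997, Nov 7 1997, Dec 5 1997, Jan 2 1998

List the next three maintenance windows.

Feb 6 1998, Mar 6 1998, Apr 3 1998

All dates are Fridays, 28, 35, 28, 28 days apart.
Specifically, the 1st Friday of each month.
February 1998 — 1st Friday is Feb 6 1998.
March 1998 — 1st Friday is Mar 6 1998.
April 1998 — 1st Friday is Apr 3 1998.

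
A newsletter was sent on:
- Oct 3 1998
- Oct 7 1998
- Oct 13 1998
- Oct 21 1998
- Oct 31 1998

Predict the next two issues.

The spacing grows by 2 each time: 4, 6, 8, 10 days.
Next gap: 12 days. Oct 31 1998 + 12 days = Nov 12 1998.
Next gap: 14 days. Nov 12 1998 + 14 days = Nov 26 1998.

Nov 12 1998, Nov 26 1998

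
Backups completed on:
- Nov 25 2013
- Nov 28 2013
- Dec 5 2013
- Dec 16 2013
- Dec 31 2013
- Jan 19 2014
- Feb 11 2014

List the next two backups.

The spacing grows by 4 each time: 3, 7, 11, 15, 19, 23 days.
Next gap: 27 days. Feb 11 2014 + 27 days = Mar 10 2014.
Next gap: 31 days. Mar 10 2014 + 31 days = Apr 10 2014.

Mar 10 2014, Apr 10 2014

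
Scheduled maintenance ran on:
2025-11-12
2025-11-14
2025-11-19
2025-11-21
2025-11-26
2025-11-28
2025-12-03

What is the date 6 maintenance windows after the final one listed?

Every event lands on a Wednesday or Friday (gaps cycle 2, 5, 2, 5, 2, 5).
So the schedule is: every Wednesday and Friday.
Next Friday: 2025-12-05.
Next Wednesday: 2025-12-10.
The following Friday is 2025-12-12.
Next Wednesday: 2025-12-17.
The following Friday is 2025-12-19.
Next Wednesday: 2025-12-24.

2025-12-24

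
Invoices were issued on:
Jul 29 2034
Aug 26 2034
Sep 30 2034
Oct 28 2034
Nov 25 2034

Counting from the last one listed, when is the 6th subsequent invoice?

May 26 2035

These are Saturdays with 28, 35, 28, 28-day gaps.
Each is the final Saturday of its month — Jul 29 2034 is past the 28th, so '4th Saturday' doesn't fit.
Last Saturday of December 2034: Dec 30 2034.
January 2035 ends with Saturday Jan 27 2035.
Last Saturday of February 2035: Feb 24 2035.
March 2035 ends with Saturday Mar 31 2035.
April 2035 ends with Saturday Apr 28 2035.
Last Saturday of May 2035: May 26 2035.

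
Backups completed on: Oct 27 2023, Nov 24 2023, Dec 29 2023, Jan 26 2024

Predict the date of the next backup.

Feb 23 2024

All Fridays; the gaps (28, 35, 28) vary with month length.
This is the last Friday of each month.
February 2024 ends with Friday Feb 23 2024.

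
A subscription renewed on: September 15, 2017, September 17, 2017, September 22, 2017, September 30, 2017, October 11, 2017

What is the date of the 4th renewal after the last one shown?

December 24, 2017

The spacing grows by 3 each time: 2, 5, 8, 11 days.
Next gap: 14 days. October 11, 2017 + 14 days = October 25, 2017.
Next gap: 17 days. October 25, 2017 + 17 days = November 11, 2017.
Next gap: 20 days. November 11, 2017 + 20 days = December 1, 2017.
Next gap: 23 days. December 1, 2017 + 23 days = December 24, 2017.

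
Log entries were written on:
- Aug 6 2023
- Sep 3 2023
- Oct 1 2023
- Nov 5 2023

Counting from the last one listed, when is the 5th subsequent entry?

Gaps: 28, 28, 35 days — a mix of 28 and 35. Every date is a Sunday.
Each is the 1st Sunday of its month.
1st Sunday of December 2023: Dec 3 2023.
January 2024 — 1st Sunday is Jan 7 2024.
1st Sunday of February 2024: Feb 4 2024.
March 2024 — 1st Sunday is Mar 3 2024.
1st Sunday of April 2024: Apr 7 2024.

Apr 7 2024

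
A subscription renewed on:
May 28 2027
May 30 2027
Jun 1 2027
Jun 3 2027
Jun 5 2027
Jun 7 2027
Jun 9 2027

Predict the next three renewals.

Jun 11 2027, Jun 13 2027, Jun 15 2027

Gaps between consecutive events: 2, 2, 2, 2, 2, 2 days — a constant 2-day interval.
Jun 9 2027 + 2 days = Jun 11 2027.
Jun 11 2027 + 2 days = Jun 13 2027.
Jun 13 2027 + 2 days = Jun 15 2027.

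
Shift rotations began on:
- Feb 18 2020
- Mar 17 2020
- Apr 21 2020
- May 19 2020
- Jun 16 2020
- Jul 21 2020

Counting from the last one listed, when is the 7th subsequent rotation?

Feb 16 2021

These are Tuesdays at 28- or 35-day spacing (28, 35, 28, 28, 35).
The pattern: 3rd Tuesday of the month.
August 2020 — 3rd Tuesday is Aug 18 2020.
September 2020 — 3rd Tuesday is Sep 15 2020.
3rd Tuesday of October 2020: Oct 20 2020.
November 2020 — 3rd Tuesday is Nov 17 2020.
December 2020 — 3rd Tuesday is Dec 15 2020.
January 2021 — 3rd Tuesday is Jan 19 2021.
3rd Tuesday of February 2021: Feb 16 2021.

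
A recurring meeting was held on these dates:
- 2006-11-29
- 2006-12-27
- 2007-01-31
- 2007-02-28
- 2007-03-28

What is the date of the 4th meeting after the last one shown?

All Wednesdays; the gaps (28, 35, 28, 28) vary with month length.
This is the last Wednesday of each month.
Last Wednesday of April 2007: 2007-04-25.
May 2007 ends with Wednesday 2007-05-30.
Last Wednesday of June 2007: 2007-06-27.
Last Wednesday of July 2007: 2007-07-25.

2007-07-25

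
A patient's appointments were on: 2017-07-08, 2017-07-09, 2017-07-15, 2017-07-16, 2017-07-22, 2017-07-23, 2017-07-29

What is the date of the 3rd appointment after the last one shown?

The gap pattern 1, 6, 1, 6, 1, 6 repeats every 2 events.
These are the Saturdays and Sundays of each week.
Next Sunday: 2017-07-30.
The following Saturday is 2017-08-05.
Next Sunday: 2017-08-06.

2017-08-06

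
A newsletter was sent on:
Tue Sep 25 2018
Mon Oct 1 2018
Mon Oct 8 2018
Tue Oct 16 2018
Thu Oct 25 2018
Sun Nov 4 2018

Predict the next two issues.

Thu Nov 15 2018, Tue Nov 27 2018

The spacing grows by 1 each time: 6, 7, 8, 9, 10 days.
Next gap: 11 days. Sun Nov 4 2018 + 11 days = Thu Nov 15 2018.
Next gap: 12 days. Thu Nov 15 2018 + 12 days = Tue Nov 27 2018.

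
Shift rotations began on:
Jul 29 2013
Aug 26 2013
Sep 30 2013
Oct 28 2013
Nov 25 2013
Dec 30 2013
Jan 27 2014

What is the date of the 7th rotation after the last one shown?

Aug 25 2014

Every date is a Monday; gaps 28, 35, 28, 28, 35, 28 days.
Each is the last Monday of its month (at least one falls on the 29th or later, ruling out '4th Monday').
February 2014 ends with Monday Feb 24 2014.
Last Monday of March 2014: Mar 31 2014.
Last Monday of April 2014: Apr 28 2014.
May 2014 ends with Monday May 26 2014.
Last Monday of June 2014: Jun 30 2014.
Last Monday of July 2014: Jul 28 2014.
August 2014 ends with Monday Aug 25 2014.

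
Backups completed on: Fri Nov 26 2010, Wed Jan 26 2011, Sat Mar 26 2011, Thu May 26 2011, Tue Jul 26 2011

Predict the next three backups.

Mon Sep 26 2011, Sat Nov 26 2011, Thu Jan 26 2012

Each date is the 26th; the gaps (61, 59, 61, 61) track the month lengths.
The rule is the 26th of every 2 months.
September 2011: Mon Sep 26 2011.
November 2011: Sat Nov 26 2011.
Next: January 2012 → Thu Jan 26 2012.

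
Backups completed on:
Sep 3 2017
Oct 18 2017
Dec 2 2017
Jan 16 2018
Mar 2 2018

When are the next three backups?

Apr 16 2018, May 31 2018, Jul 15 2018

Gaps between consecutive events: 45, 45, 45, 45 days — a constant 45-day interval.
Mar 2 2018 + 45 days = Apr 16 2018.
Apr 16 2018 + 45 days = May 31 2018.
May 31 2018 + 45 days = Jul 15 2018.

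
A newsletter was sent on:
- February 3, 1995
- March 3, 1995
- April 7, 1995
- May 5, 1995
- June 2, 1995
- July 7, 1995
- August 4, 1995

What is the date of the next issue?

September 1, 1995

All dates are Fridays, 28, 35, 28, 28, 35, 28 days apart.
Specifically, the 1st Friday of each month.
1st Friday of September 1995: September 1, 1995.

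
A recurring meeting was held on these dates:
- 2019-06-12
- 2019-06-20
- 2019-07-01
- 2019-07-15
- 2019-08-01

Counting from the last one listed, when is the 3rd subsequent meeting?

2019-10-09

The spacing grows by 3 each time: 8, 11, 14, 17 days.
Next gap: 20 days. 2019-08-01 + 20 days = 2019-08-21.
Next gap: 23 days. 2019-08-21 + 23 days = 2019-09-13.
Next gap: 26 days. 2019-09-13 + 26 days = 2019-10-09.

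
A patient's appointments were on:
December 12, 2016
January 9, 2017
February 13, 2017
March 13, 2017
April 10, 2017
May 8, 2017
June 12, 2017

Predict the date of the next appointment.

July 10, 2017

Gaps: 28, 35, 28, 28, 28, 35 days — a mix of 28 and 35. Every date is a Monday.
Each is the 2nd Monday of its month.
2nd Monday of July 2017: July 10, 2017.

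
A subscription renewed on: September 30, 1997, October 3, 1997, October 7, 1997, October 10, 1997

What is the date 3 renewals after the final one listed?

October 21, 1997

The gap pattern 3, 4, 3 repeats every 2 events.
These are the Tuesdays and Fridays of each week.
Next Tuesday: October 14, 1997.
Next Friday: October 17, 1997.
The following Tuesday is October 21, 1997.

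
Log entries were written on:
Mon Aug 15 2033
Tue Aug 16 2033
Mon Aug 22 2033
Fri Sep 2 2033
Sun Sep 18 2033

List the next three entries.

The spacing grows by 5 each time: 1, 6, 11, 16 days.
Next gap: 21 days. Sun Sep 18 2033 + 21 days = Sun Oct 9 2033.
Next gap: 26 days. Sun Oct 9 2033 + 26 days = Fri Nov 4 2033.
Next gap: 31 days. Fri Nov 4 2033 + 31 days = Mon Dec 5 2033.

Sun Oct 9 2033, Fri Nov 4 2033, Mon Dec 5 2033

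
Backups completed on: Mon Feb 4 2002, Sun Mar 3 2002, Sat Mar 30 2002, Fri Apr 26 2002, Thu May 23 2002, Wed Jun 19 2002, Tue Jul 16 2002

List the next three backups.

Gaps between consecutive events: 27, 27, 27, 27, 27, 27 days — a constant 27-day interval.
Tue Jul 16 2002 + 27 days = Mon Aug 12 2002.
Mon Aug 12 2002 + 27 days = Sun Sep 8 2002.
Sun Sep 8 2002 + 27 days = Sat Oct 5 2002.

Mon Aug 12 2002, Sun Sep 8 2002, Sat Oct 5 2002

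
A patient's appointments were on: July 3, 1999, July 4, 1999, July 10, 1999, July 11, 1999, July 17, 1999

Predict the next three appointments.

Every event lands on a Saturday or Sunday (gaps cycle 1, 6, 1, 6).
So the schedule is: every Saturday and Sunday.
Next Sunday: July 18, 1999.
The following Saturday is July 24, 1999.
The following Sunday is July 25, 1999.

July 18, 1999; July 24, 1999; July 25, 1999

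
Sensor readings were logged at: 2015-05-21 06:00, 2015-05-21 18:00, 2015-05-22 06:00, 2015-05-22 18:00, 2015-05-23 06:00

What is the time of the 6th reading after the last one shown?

2015-05-26 06:00

The interval is a steady 12 hours (12, 12, 12, 12).
2015-05-23 06:00 + 12 h = 2015-05-23 18:00.
2015-05-23 18:00 + 12 h = 2015-05-24 06:00.
2015-05-24 06:00 + 12 h = 2015-05-24 18:00.
2015-05-24 18:00 + 12 h = 2015-05-25 06:00.
2015-05-25 06:00 + 12 h = 2015-05-25 18:00.
2015-05-25 18:00 + 12 h = 2015-05-26 06:00.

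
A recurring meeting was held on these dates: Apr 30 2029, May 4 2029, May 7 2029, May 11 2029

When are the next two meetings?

May 14 2029, May 18 2029

Every event lands on a Monday or Friday (gaps cycle 4, 3, 4).
So the schedule is: every Monday and Friday.
The following Monday is May 14 2029.
Next Friday: May 18 2029.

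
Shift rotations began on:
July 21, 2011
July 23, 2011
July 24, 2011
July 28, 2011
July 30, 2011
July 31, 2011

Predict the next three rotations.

August 4, 2011; August 6, 2011; August 7, 2011

Every event lands on a Thursday or Saturday or Sunday (gaps cycle 2, 1, 4, 2, 1).
So the schedule is: every Thursday, Saturday and Sunday.
Next Thursday: August 4, 2011.
The following Saturday is August 6, 2011.
Next Sunday: August 7, 2011.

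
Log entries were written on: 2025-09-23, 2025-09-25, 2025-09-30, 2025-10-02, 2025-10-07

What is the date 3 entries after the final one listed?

The gap pattern 2, 5, 2, 5 repeats every 2 events.
These are the Tuesdays and Thursdays of each week.
The following Thursday is 2025-10-09.
Next Tuesday: 2025-10-14.
The following Thursday is 2025-10-16.

2025-10-16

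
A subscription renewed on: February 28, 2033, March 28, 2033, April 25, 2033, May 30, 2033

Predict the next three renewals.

All Mondays; the gaps (28, 28, 35) vary with month length.
This is the last Monday of each month.
Last Monday of June 2033: June 27, 2033.
July 2033 ends with Monday July 25, 2033.
Last Monday of August 2033: August 29, 2033.

June 27, 2033; July 25, 2033; August 29, 2033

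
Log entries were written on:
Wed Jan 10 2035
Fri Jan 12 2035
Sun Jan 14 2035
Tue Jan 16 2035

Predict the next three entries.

Thu Jan 18 2035, Sat Jan 20 2035, Mon Jan 22 2035

The spacing is 2, 2, 2 days — always 2 days.
Tue Jan 16 2035 + 2 days = Thu Jan 18 2035.
Thu Jan 18 2035 + 2 days = Sat Jan 20 2035.
Sat Jan 20 2035 + 2 days = Mon Jan 22 2035.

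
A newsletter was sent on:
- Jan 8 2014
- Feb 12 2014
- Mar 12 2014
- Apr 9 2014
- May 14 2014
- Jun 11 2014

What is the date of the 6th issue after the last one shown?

These are Wednesdays at 28- or 35-day spacing (35, 28, 28, 35, 28).
The pattern: 2nd Wednesday of the month.
2nd Wednesday of July 2014: Jul 9 2014.
2nd Wednesday of August 2014: Aug 13 2014.
September 2014 — 2nd Wednesday is Sep 10 2014.
2nd Wednesday of October 2014: Oct 8 2014.
November 2014 — 2nd Wednesday is Nov 12 2014.
2nd Wednesday of December 2014: Dec 10 2014.

Dec 10 2014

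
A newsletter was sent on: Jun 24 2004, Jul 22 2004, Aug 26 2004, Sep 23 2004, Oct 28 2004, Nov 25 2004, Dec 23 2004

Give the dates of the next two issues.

Jan 27 2005, Feb 24 2005

These are Thursdays at 28- or 35-day spacing (28, 35, 28, 35, 28, 28).
The pattern: 4th Thursday of the month.
4th Thursday of January 2005: Jan 27 2005.
4th Thursday of February 2005: Feb 24 2005.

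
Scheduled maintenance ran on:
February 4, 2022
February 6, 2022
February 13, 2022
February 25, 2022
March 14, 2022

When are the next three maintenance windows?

April 5, 2022; May 2, 2022; June 3, 2022

The spacing grows by 5 each time: 2, 7, 12, 17 days.
Next gap: 22 days. March 14, 2022 + 22 days = April 5, 2022.
Next gap: 27 days. April 5, 2022 + 27 days = May 2, 2022.
Next gap: 32 days. May 2, 2022 + 32 days = June 3, 2022.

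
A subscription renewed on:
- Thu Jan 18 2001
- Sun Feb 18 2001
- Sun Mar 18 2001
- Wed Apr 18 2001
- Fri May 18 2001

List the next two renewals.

Mon Jun 18 2001, Wed Jul 18 2001

Each date is the 18th; the gaps (31, 28, 31, 30) track the month lengths.
The rule is the 18th of each month.
June 2001: Mon Jun 18 2001.
Next: July 2001 → Wed Jul 18 2001.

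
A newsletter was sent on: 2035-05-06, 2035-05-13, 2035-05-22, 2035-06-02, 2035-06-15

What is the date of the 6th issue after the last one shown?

2035-10-13

Gaps: 7, 9, 11, 13 days — each gap is 2 larger than the previous one.
Next gap: 15 days. 2035-06-15 + 15 days = 2035-06-30.
Next gap: 17 days. 2035-06-30 + 17 days = 2035-07-17.
Next gap: 19 days. 2035-07-17 + 19 days = 2035-08-05.
Next gap: 21 days. 2035-08-05 + 21 days = 2035-08-26.
Next gap: 23 days. 2035-08-26 + 23 days = 2035-09-18.
Next gap: 25 days. 2035-09-18 + 25 days = 2035-10-13.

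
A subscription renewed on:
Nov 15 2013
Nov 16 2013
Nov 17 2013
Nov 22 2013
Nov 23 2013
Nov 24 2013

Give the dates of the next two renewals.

Every event lands on a Friday or Saturday or Sunday (gaps cycle 1, 1, 5, 1, 1).
So the schedule is: every Friday, Saturday and Sunday.
Next Friday: Nov 29 2013.
Next Saturday: Nov 30 2013.

Nov 29 2013, Nov 30 2013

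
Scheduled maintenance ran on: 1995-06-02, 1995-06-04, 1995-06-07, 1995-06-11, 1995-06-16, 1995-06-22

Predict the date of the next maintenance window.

Gaps: 2, 3, 4, 5, 6 days — each gap is 1 larger than the previous one.
Next gap: 7 days. 1995-06-22 + 7 days = 1995-06-29.

1995-06-29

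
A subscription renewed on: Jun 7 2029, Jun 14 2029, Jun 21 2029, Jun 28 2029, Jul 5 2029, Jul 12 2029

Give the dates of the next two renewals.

Jul 19 2029, Jul 26 2029

The spacing is 7, 7, 7, 7, 7 days — always 7 days.
Jul 12 2029 + 7 days = Jul 19 2029.
Jul 19 2029 + 7 days = Jul 26 2029.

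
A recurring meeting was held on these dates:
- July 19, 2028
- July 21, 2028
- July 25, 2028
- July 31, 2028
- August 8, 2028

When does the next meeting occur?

August 18, 2028

Intervals are 2, 4, 6, 8 days — an arithmetic progression with common difference 2.
Next gap: 10 days. August 8, 2028 + 10 days = August 18, 2028.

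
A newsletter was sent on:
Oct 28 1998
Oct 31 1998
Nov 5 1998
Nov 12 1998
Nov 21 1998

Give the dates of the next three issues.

Dec 2 1998, Dec 15 1998, Dec 30 1998

The spacing grows by 2 each time: 3, 5, 7, 9 days.
Next gap: 11 days. Nov 21 1998 + 11 days = Dec 2 1998.
Next gap: 13 days. Dec 2 1998 + 13 days = Dec 15 1998.
Next gap: 15 days. Dec 15 1998 + 15 days = Dec 30 1998.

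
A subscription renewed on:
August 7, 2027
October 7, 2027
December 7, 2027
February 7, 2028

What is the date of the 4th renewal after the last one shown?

October 7, 2028

Gaps: 61, 61, 62 days — not constant. Every event is on the 7th of the month.
Pattern: the 7th of every 2 months.
Next: April 2028 → April 7, 2028.
Next: June 2028 → June 7, 2028.
August 2028: August 7, 2028.
October 2028: October 7, 2028.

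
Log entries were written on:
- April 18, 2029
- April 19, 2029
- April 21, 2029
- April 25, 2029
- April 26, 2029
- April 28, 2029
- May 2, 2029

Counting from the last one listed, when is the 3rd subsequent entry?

May 9, 2029

The gap pattern 1, 2, 4, 1, 2, 4 repeats every 3 events.
These are the Wednesdays, Thursdays and Saturdays of each week.
Next Thursday: May 3, 2029.
The following Saturday is May 5, 2029.
Next Wednesday: May 9, 2029.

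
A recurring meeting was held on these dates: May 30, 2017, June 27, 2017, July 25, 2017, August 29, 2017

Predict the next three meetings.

September 26, 2017; October 31, 2017; November 28, 2017

These are Tuesdays with 28, 28, 35-day gaps.
Each is the final Tuesday of its month — May 30, 2017 is past the 28th, so '4th Tuesday' doesn't fit.
Last Tuesday of September 2017: September 26, 2017.
October 2017 ends with Tuesday October 31, 2017.
November 2017 ends with Tuesday November 28, 2017.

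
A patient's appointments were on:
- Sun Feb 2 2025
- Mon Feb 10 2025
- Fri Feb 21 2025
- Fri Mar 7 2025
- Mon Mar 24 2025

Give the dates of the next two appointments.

The spacing grows by 3 each time: 8, 11, 14, 17 days.
Next gap: 20 days. Mon Mar 24 2025 + 20 days = Sun Apr 13 2025.
Next gap: 23 days. Sun Apr 13 2025 + 23 days = Tue May 6 2025.

Sun Apr 13 2025, Tue May 6 2025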